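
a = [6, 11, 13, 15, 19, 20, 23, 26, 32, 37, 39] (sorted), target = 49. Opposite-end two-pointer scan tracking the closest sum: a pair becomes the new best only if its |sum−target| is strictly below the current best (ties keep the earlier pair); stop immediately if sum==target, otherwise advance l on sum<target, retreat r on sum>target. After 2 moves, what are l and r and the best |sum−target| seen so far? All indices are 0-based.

l=1, r=9, best |Δ|=1

[0,10] 6+39=45 d=4 * → l++
[1,10] 11+39=50 d=1 * → r--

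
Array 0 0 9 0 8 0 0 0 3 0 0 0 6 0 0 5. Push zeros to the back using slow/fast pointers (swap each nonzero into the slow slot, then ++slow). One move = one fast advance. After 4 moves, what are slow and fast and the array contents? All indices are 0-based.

slow=1, fast=4, a=[9, 0, 0, 0, 8, 0, 0, 0, 3, 0, 0, 0, 6, 0, 0, 5]

(s=0,f=0) a[fast]=0 → fast++
(s=0,f=1) a[fast]=0 → fast++
(s=0,f=2) a[fast]=9≠0 swap→a[0]=9 → slow++,fast++
(s=1,f=3) a[fast]=0 → fast++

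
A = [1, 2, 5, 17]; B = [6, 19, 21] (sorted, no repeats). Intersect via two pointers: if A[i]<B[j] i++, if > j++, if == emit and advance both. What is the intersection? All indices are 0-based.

i=0 j=0: 1<6, i++
i=1 j=0: 2<6, i++
i=2 j=0: 5<6, i++
i=3 j=0: 17>6, j++
i=3 j=1: 17<19, i++

intersection = []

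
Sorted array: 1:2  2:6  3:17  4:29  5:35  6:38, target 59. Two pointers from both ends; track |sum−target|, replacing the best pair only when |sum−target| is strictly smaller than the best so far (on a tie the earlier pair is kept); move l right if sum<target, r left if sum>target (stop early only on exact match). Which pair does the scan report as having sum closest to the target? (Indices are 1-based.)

pair (17, 38) with sum 55 (|Δ|=4)

[1,6] 2+38=40 d=19 * → l++
[2,6] 6+38=44 d=15 * → l++
[3,6] 17+38=55 d=4 * → l++
[4,6] 29+38=67 d=8 → r--
[4,5] 29+35=64 d=5 → r--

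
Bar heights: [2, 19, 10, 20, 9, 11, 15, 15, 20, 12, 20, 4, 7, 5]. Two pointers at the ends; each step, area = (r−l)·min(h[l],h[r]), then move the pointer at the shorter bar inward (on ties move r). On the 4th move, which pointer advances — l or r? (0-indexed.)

r

[0,13] min(2,5)*13=26 best=26 * → l++
[1,13] min(19,5)*12=60 best=60 * → r--
[1,12] min(19,7)*11=77 best=77 * → r--
[1,11] min(19,4)*10=40 best=77 → r--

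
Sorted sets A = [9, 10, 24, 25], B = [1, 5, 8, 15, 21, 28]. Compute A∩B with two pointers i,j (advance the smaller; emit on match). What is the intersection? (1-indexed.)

[i=1,j=1] 9>1 → j++
[i=1,j=2] 9>5 → j++
[i=1,j=3] 9>8 → j++
[i=1,j=4] 9<15 → i++
[i=2,j=4] 10<15 → i++
[i=3,j=4] 24>15 → j++
[i=3,j=5] 24>21 → j++
[i=3,j=6] 24<28 → i++
[i=4,j=6] 25<28 → i++

intersection = []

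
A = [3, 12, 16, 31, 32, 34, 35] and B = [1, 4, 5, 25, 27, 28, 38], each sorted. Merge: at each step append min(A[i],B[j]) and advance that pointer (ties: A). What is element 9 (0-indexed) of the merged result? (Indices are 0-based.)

merged[9] = 31

[i=0,j=0] A[i]=3>B[j]=1 take 1 → j++
[i=0,j=1] A[i]=3<=B[j]=4 take 3 → i++
[i=1,j=1] A[i]=12>B[j]=4 take 4 → j++
[i=1,j=2] A[i]=12>B[j]=5 take 5 → j++
[i=1,j=3] A[i]=12<=B[j]=25 take 12 → i++
[i=2,j=3] A[i]=16<=B[j]=25 take 16 → i++
[i=3,j=3] A[i]=31>B[j]=25 take 25 → j++
[i=3,j=4] A[i]=31>B[j]=27 take 27 → j++
[i=3,j=5] A[i]=31>B[j]=28 take 28 → j++
[i=3,j=6] A[i]=31<=B[j]=38 take 31 → i++
[i=4,j=6] A[i]=32<=B[j]=38 take 32 → i++
[i=5,j=6] A[i]=34<=B[j]=38 take 34 → i++
[i=6,j=6] A[i]=35<=B[j]=38 take 35 → i++
[i=7,j=6] A done, take B[j]=38 → j++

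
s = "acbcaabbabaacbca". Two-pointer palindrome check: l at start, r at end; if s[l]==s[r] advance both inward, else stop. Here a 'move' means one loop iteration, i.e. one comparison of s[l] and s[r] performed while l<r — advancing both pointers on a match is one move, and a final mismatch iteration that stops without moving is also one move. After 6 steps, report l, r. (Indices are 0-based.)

l=0 r=15: 'a'=='a', l++,r--
l=1 r=14: 'c'=='c', l++,r--
l=2 r=13: 'b'=='b', l++,r--
l=3 r=12: 'c'=='c', l++,r--
l=4 r=11: 'a'=='a', l++,r--
l=5 r=10: 'a'=='a', l++,r--

l=6, r=9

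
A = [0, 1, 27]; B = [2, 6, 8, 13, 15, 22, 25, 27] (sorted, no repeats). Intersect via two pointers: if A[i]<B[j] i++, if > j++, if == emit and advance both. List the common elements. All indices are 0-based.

intersection = [27]

[i=0,j=0] 0<2 → i++
[i=1,j=0] 1<2 → i++
[i=2,j=0] 27>2 → j++
[i=2,j=1] 27>6 → j++
[i=2,j=2] 27>8 → j++
[i=2,j=3] 27>13 → j++
[i=2,j=4] 27>15 → j++
[i=2,j=5] 27>22 → j++
[i=2,j=6] 27>25 → j++
[i=2,j=7] 27==27 emit → i++,j++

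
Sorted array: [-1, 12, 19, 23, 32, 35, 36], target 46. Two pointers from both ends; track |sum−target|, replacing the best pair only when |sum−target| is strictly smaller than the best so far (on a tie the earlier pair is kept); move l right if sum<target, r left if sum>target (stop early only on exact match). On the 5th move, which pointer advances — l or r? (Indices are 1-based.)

r

l=1 r=7: -1+36=35 d=11 *, l++
l=2 r=7: 12+36=48 d=2 *, r--
l=2 r=6: 12+35=47 d=1 *, r--
l=2 r=5: 12+32=44 d=2, l++
l=3 r=5: 19+32=51 d=5, r--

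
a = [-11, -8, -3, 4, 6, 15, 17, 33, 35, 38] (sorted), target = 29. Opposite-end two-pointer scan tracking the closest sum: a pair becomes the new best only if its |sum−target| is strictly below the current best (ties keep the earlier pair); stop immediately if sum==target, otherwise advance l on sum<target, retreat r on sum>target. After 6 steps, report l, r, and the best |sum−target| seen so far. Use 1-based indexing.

l=4, r=7, best |Δ|=1

[1,10] -11+38=27 d=2 * → l++
[2,10] -8+38=30 d=1 * → r--
[2,9] -8+35=27 d=2 → l++
[3,9] -3+35=32 d=3 → r--
[3,8] -3+33=30 d=1 → r--
[3,7] -3+17=14 d=15 → l++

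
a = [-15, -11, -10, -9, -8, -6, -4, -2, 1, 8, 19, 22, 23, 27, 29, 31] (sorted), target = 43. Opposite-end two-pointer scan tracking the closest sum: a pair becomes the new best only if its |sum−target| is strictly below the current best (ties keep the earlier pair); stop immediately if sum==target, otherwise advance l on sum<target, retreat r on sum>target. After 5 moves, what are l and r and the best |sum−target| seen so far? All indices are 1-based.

l=1 r=16: -15+31=16 d=27 *, l++
l=2 r=16: -11+31=20 d=23 *, l++
l=3 r=16: -10+31=21 d=22 *, l++
l=4 r=16: -9+31=22 d=21 *, l++
l=5 r=16: -8+31=23 d=20 *, l++

l=6, r=16, best |Δ|=20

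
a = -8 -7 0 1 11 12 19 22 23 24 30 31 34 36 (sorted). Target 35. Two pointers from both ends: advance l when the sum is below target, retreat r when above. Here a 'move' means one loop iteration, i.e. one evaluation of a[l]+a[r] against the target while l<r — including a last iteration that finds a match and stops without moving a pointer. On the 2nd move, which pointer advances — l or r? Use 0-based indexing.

l

l=0 r=13: -8+36=28 <35, l++
l=1 r=13: -7+36=29 <35, l++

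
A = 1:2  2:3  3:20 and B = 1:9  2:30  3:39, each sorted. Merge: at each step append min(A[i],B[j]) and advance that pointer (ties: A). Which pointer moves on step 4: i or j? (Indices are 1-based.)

i=1 j=1: A[i]=2<=B[j]=9 take 2, i++
i=2 j=1: A[i]=3<=B[j]=9 take 3, i++
i=3 j=1: A[i]=20>B[j]=9 take 9, j++
i=3 j=2: A[i]=20<=B[j]=30 take 20, i++

i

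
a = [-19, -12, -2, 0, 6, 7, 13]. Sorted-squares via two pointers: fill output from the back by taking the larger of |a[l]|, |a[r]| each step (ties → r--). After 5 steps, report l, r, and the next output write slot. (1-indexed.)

[1,7] |-19|>|13| out[7]=361 → l++
[2,7] |-12|<=|13| out[6]=169 → r--
[2,6] |-12|>|7| out[5]=144 → l++
[3,6] |-2|<=|7| out[4]=49 → r--
[3,5] |-2|<=|6| out[3]=36 → r--

l=3, r=4, next write slot=2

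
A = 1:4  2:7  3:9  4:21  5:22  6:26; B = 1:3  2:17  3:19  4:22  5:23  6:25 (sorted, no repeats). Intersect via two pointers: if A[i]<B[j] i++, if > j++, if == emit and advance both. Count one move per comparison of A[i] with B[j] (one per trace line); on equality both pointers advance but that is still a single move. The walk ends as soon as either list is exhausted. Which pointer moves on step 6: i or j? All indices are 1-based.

j

[i=1,j=1] 4>3 → j++
[i=1,j=2] 4<17 → i++
[i=2,j=2] 7<17 → i++
[i=3,j=2] 9<17 → i++
[i=4,j=2] 21>17 → j++
[i=4,j=3] 21>19 → j++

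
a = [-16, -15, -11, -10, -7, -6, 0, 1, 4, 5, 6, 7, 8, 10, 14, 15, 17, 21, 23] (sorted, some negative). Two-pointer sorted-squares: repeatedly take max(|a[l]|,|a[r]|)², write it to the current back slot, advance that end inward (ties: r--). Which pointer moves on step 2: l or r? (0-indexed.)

r

l=0 r=18: |-16|<=|23| out[18]=529, r--
l=0 r=17: |-16|<=|21| out[17]=441, r--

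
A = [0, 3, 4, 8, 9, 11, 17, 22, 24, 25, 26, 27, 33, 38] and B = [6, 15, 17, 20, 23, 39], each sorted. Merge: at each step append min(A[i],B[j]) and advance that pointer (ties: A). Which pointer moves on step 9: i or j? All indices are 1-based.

[i=1,j=1] A[i]=0<=B[j]=6 take 0 → i++
[i=2,j=1] A[i]=3<=B[j]=6 take 3 → i++
[i=3,j=1] A[i]=4<=B[j]=6 take 4 → i++
[i=4,j=1] A[i]=8>B[j]=6 take 6 → j++
[i=4,j=2] A[i]=8<=B[j]=15 take 8 → i++
[i=5,j=2] A[i]=9<=B[j]=15 take 9 → i++
[i=6,j=2] A[i]=11<=B[j]=15 take 11 → i++
[i=7,j=2] A[i]=17>B[j]=15 take 15 → j++
[i=7,j=3] A[i]=17<=B[j]=17 take 17 → i++

i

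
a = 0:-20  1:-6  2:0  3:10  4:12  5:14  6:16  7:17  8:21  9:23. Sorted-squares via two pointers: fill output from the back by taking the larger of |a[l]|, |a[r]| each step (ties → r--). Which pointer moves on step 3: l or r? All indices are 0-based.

l

l=0 r=9: |-20|<=|23| out[9]=529, r--
l=0 r=8: |-20|<=|21| out[8]=441, r--
l=0 r=7: |-20|>|17| out[7]=400, l++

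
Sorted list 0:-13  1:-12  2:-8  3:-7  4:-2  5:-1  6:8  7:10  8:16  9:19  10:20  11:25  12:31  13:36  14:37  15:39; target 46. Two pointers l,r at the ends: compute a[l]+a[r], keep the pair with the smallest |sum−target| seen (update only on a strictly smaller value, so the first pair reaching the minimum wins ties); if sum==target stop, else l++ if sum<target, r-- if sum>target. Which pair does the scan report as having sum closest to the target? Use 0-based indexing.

pair (10, 36) with sum 46 (|Δ|=0)

[0,15] -13+39=26 d=20 * → l++
[1,15] -12+39=27 d=19 * → l++
[2,15] -8+39=31 d=15 * → l++
[3,15] -7+39=32 d=14 * → l++
[4,15] -2+39=37 d=9 * → l++
[5,15] -1+39=38 d=8 * → l++
[6,15] 8+39=47 d=1 * → r--
[6,14] 8+37=45 d=1 → l++
[7,14] 10+37=47 d=1 → r--
[7,13] 10+36=46 d=0 * → stop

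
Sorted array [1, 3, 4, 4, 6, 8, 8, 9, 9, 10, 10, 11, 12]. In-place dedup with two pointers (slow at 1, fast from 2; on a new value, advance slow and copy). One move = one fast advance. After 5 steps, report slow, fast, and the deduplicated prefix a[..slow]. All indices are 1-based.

slow=5, fast=7, prefix=[1, 3, 4, 6, 8]

slow=1 fast=2: a[fast]=3≠a[slow]=1 write a[2]=3, slow++,fast++
slow=2 fast=3: a[fast]=4≠a[slow]=3 write a[3]=4, slow++,fast++
slow=3 fast=4: a[fast]=4=a[slow] dup, fast++
slow=3 fast=5: a[fast]=6≠a[slow]=4 write a[4]=6, slow++,fast++
slow=4 fast=6: a[fast]=8≠a[slow]=6 write a[5]=8, slow++,fast++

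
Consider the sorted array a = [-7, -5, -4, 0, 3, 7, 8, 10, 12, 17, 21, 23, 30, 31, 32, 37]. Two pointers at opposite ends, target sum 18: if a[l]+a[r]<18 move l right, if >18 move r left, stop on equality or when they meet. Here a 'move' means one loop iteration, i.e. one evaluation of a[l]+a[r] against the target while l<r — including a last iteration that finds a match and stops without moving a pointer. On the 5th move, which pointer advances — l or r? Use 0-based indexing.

l

[0,15] -7+37=30 >18 → r--
[0,14] -7+32=25 >18 → r--
[0,13] -7+31=24 >18 → r--
[0,12] -7+30=23 >18 → r--
[0,11] -7+23=16 <18 → l++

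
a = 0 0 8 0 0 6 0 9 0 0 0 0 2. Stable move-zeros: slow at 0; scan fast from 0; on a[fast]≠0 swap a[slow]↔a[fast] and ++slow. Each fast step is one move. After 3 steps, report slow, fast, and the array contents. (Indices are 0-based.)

slow=0 fast=0: a[fast]=0, fast++
slow=0 fast=1: a[fast]=0, fast++
slow=0 fast=2: a[fast]=8≠0 swap→a[0]=8, slow++,fast++

slow=1, fast=3, a=[8, 0, 0, 0, 0, 6, 0, 9, 0, 0, 0, 0, 2]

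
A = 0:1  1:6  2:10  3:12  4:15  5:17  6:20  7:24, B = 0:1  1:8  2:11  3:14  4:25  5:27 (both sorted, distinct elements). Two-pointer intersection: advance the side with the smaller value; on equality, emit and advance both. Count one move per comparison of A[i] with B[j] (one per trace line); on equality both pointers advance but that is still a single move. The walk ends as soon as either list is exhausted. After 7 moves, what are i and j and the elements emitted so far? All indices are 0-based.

i=4, j=4, emitted=[1]

[i=0,j=0] 1==1 emit → i++,j++
[i=1,j=1] 6<8 → i++
[i=2,j=1] 10>8 → j++
[i=2,j=2] 10<11 → i++
[i=3,j=2] 12>11 → j++
[i=3,j=3] 12<14 → i++
[i=4,j=3] 15>14 → j++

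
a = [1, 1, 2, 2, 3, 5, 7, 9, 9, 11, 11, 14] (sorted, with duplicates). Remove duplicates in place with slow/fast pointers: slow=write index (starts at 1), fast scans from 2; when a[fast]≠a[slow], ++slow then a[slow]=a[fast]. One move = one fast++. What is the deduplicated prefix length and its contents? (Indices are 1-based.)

(s=1,f=2) a[fast]=1=a[slow] dup → fast++
(s=1,f=3) a[fast]=2≠a[slow]=1 write a[2]=2 → slow++,fast++
(s=2,f=4) a[fast]=2=a[slow] dup → fast++
(s=2,f=5) a[fast]=3≠a[slow]=2 write a[3]=3 → slow++,fast++
(s=3,f=6) a[fast]=5≠a[slow]=3 write a[4]=5 → slow++,fast++
(s=4,f=7) a[fast]=7≠a[slow]=5 write a[5]=7 → slow++,fast++
(s=5,f=8) a[fast]=9≠a[slow]=7 write a[6]=9 → slow++,fast++
(s=6,f=9) a[fast]=9=a[slow] dup → fast++
(s=6,f=10) a[fast]=11≠a[slow]=9 write a[7]=11 → slow++,fast++
(s=7,f=11) a[fast]=11=a[slow] dup → fast++
(s=7,f=12) a[fast]=14≠a[slow]=11 write a[8]=14 → slow++,fast++

length 8; prefix = [1, 2, 3, 5, 7, 9, 11, 14]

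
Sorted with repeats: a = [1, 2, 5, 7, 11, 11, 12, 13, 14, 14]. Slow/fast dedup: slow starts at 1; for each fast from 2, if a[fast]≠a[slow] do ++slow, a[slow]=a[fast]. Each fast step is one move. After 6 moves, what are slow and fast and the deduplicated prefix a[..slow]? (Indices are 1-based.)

slow=1 fast=2: a[fast]=2≠a[slow]=1 write a[2]=2, slow++,fast++
slow=2 fast=3: a[fast]=5≠a[slow]=2 write a[3]=5, slow++,fast++
slow=3 fast=4: a[fast]=7≠a[slow]=5 write a[4]=7, slow++,fast++
slow=4 fast=5: a[fast]=11≠a[slow]=7 write a[5]=11, slow++,fast++
slow=5 fast=6: a[fast]=11=a[slow] dup, fast++
slow=5 fast=7: a[fast]=12≠a[slow]=11 write a[6]=12, slow++,fast++

slow=6, fast=8, prefix=[1, 2, 5, 7, 11, 12]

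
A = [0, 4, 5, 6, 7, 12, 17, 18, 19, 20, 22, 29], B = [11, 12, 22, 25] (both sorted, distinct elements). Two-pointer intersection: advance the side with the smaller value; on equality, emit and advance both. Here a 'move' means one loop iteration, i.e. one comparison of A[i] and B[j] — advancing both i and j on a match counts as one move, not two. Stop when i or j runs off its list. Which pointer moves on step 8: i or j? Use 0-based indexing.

[i=0,j=0] 0<11 → i++
[i=1,j=0] 4<11 → i++
[i=2,j=0] 5<11 → i++
[i=3,j=0] 6<11 → i++
[i=4,j=0] 7<11 → i++
[i=5,j=0] 12>11 → j++
[i=5,j=1] 12==12 emit → i++,j++
[i=6,j=2] 17<22 → i++

i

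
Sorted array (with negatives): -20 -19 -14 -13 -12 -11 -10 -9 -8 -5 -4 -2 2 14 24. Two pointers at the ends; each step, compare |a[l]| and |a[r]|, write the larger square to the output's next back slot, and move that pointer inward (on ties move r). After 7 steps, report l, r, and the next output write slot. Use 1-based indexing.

[1,15] |-20|<=|24| out[15]=576 → r--
[1,14] |-20|>|14| out[14]=400 → l++
[2,14] |-19|>|14| out[13]=361 → l++
[3,14] |-14|<=|14| out[12]=196 → r--
[3,13] |-14|>|2| out[11]=196 → l++
[4,13] |-13|>|2| out[10]=169 → l++
[5,13] |-12|>|2| out[9]=144 → l++

l=6, r=13, next write slot=8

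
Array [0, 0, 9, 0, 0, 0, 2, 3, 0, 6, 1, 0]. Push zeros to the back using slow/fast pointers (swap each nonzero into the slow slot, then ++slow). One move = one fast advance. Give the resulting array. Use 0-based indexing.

slow=0 fast=0: a[fast]=0, fast++
slow=0 fast=1: a[fast]=0, fast++
slow=0 fast=2: a[fast]=9≠0 swap→a[0]=9, slow++,fast++
slow=1 fast=3: a[fast]=0, fast++
slow=1 fast=4: a[fast]=0, fast++
slow=1 fast=5: a[fast]=0, fast++
slow=1 fast=6: a[fast]=2≠0 swap→a[1]=2, slow++,fast++
slow=2 fast=7: a[fast]=3≠0 swap→a[2]=3, slow++,fast++
slow=3 fast=8: a[fast]=0, fast++
slow=3 fast=9: a[fast]=6≠0 swap→a[3]=6, slow++,fast++
slow=4 fast=10: a[fast]=1≠0 swap→a[4]=1, slow++,fast++
slow=5 fast=11: a[fast]=0, fast++

[9, 2, 3, 6, 1, 0, 0, 0, 0, 0, 0, 0]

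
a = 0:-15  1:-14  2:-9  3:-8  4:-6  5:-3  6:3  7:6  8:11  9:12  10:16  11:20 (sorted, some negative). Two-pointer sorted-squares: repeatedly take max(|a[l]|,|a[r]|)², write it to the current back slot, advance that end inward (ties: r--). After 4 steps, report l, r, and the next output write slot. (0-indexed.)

l=2, r=9, next write slot=7

l=0 r=11: |-15|<=|20| out[11]=400, r--
l=0 r=10: |-15|<=|16| out[10]=256, r--
l=0 r=9: |-15|>|12| out[9]=225, l++
l=1 r=9: |-14|>|12| out[8]=196, l++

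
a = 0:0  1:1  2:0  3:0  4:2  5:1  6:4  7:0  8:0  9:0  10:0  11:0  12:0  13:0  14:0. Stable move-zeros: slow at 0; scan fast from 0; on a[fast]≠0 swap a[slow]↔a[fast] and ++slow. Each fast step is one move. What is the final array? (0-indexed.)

slow=0 fast=0: a[fast]=0, fast++
slow=0 fast=1: a[fast]=1≠0 swap→a[0]=1, slow++,fast++
slow=1 fast=2: a[fast]=0, fast++
slow=1 fast=3: a[fast]=0, fast++
slow=1 fast=4: a[fast]=2≠0 swap→a[1]=2, slow++,fast++
slow=2 fast=5: a[fast]=1≠0 swap→a[2]=1, slow++,fast++
slow=3 fast=6: a[fast]=4≠0 swap→a[3]=4, slow++,fast++
slow=4 fast=7: a[fast]=0, fast++
slow=4 fast=8: a[fast]=0, fast++
slow=4 fast=9: a[fast]=0, fast++
slow=4 fast=10: a[fast]=0, fast++
slow=4 fast=11: a[fast]=0, fast++
slow=4 fast=12: a[fast]=0, fast++
slow=4 fast=13: a[fast]=0, fast++
slow=4 fast=14: a[fast]=0, fast++

[1, 2, 1, 4, 0, 0, 0, 0, 0, 0, 0, 0, 0, 0, 0]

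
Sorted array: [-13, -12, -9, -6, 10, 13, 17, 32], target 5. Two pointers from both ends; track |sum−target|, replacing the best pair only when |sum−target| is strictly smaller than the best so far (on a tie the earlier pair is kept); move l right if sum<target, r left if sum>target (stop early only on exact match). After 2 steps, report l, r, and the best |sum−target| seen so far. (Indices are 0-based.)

[0,7] -13+32=19 d=14 * → r--
[0,6] -13+17=4 d=1 * → l++

l=1, r=6, best |Δ|=1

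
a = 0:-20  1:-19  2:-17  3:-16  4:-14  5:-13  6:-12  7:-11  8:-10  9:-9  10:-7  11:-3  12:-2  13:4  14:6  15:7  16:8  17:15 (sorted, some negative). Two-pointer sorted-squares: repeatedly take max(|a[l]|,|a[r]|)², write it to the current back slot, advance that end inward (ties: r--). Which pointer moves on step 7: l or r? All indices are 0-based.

l

l=0 r=17: |-20|>|15| out[17]=400, l++
l=1 r=17: |-19|>|15| out[16]=361, l++
l=2 r=17: |-17|>|15| out[15]=289, l++
l=3 r=17: |-16|>|15| out[14]=256, l++
l=4 r=17: |-14|<=|15| out[13]=225, r--
l=4 r=16: |-14|>|8| out[12]=196, l++
l=5 r=16: |-13|>|8| out[11]=169, l++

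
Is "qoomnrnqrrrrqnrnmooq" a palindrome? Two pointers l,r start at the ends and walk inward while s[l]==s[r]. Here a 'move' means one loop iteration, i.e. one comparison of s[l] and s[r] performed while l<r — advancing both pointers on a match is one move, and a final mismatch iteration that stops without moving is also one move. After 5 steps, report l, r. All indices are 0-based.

l=0 r=19: 'q'=='q', l++,r--
l=1 r=18: 'o'=='o', l++,r--
l=2 r=17: 'o'=='o', l++,r--
l=3 r=16: 'm'=='m', l++,r--
l=4 r=15: 'n'=='n', l++,r--

l=5, r=14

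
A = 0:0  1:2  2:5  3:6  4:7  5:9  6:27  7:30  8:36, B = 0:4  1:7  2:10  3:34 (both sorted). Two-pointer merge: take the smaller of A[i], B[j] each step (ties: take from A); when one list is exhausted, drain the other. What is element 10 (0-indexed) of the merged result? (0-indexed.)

merged[10] = 30

i=0 j=0: A[i]=0<=B[j]=4 take 0, i++
i=1 j=0: A[i]=2<=B[j]=4 take 2, i++
i=2 j=0: A[i]=5>B[j]=4 take 4, j++
i=2 j=1: A[i]=5<=B[j]=7 take 5, i++
i=3 j=1: A[i]=6<=B[j]=7 take 6, i++
i=4 j=1: A[i]=7<=B[j]=7 take 7, i++
i=5 j=1: A[i]=9>B[j]=7 take 7, j++
i=5 j=2: A[i]=9<=B[j]=10 take 9, i++
i=6 j=2: A[i]=27>B[j]=10 take 10, j++
i=6 j=3: A[i]=27<=B[j]=34 take 27, i++
i=7 j=3: A[i]=30<=B[j]=34 take 30, i++
i=8 j=3: A[i]=36>B[j]=34 take 34, j++
i=8 j=4: B done, take A[i]=36, i++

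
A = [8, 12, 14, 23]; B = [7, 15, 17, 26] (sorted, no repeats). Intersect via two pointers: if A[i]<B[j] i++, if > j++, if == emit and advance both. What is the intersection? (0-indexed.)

i=0 j=0: 8>7, j++
i=0 j=1: 8<15, i++
i=1 j=1: 12<15, i++
i=2 j=1: 14<15, i++
i=3 j=1: 23>15, j++
i=3 j=2: 23>17, j++
i=3 j=3: 23<26, i++

intersection = []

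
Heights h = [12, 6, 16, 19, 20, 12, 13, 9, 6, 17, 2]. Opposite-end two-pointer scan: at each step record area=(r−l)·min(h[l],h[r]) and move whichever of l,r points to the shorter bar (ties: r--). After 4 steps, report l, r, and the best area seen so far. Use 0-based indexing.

l=0 r=10: min(12,2)*10=20 best=20 *, r--
l=0 r=9: min(12,17)*9=108 best=108 *, l++
l=1 r=9: min(6,17)*8=48 best=108, l++
l=2 r=9: min(16,17)*7=112 best=112 *, l++

l=3, r=9, best area=112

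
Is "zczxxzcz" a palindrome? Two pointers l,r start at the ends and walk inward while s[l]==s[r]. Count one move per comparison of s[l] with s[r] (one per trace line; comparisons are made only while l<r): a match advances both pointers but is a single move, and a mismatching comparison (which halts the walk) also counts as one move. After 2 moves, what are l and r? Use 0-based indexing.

l=2, r=5

l=0 r=7: 'z'=='z', l++,r--
l=1 r=6: 'c'=='c', l++,r--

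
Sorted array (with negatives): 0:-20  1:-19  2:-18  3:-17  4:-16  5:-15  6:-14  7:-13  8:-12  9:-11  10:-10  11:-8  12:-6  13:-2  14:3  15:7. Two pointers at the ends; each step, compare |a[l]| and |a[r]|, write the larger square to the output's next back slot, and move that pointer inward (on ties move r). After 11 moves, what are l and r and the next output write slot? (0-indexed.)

[0,15] |-20|>|7| out[15]=400 → l++
[1,15] |-19|>|7| out[14]=361 → l++
[2,15] |-18|>|7| out[13]=324 → l++
[3,15] |-17|>|7| out[12]=289 → l++
[4,15] |-16|>|7| out[11]=256 → l++
[5,15] |-15|>|7| out[10]=225 → l++
[6,15] |-14|>|7| out[9]=196 → l++
[7,15] |-13|>|7| out[8]=169 → l++
[8,15] |-12|>|7| out[7]=144 → l++
[9,15] |-11|>|7| out[6]=121 → l++
[10,15] |-10|>|7| out[5]=100 → l++

l=11, r=15, next write slot=4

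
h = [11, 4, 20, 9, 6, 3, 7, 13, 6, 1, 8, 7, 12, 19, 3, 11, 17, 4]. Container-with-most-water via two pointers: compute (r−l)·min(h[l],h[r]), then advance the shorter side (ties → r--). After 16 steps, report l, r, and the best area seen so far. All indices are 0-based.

l=2, r=3, best area=238

[0,17] min(11,4)*17=68 best=68 * → r--
[0,16] min(11,17)*16=176 best=176 * → l++
[1,16] min(4,17)*15=60 best=176 → l++
[2,16] min(20,17)*14=238 best=238 * → r--
[2,15] min(20,11)*13=143 best=238 → r--
[2,14] min(20,3)*12=36 best=238 → r--
[2,13] min(20,19)*11=209 best=238 → r--
[2,12] min(20,12)*10=120 best=238 → r--
[2,11] min(20,7)*9=63 best=238 → r--
[2,10] min(20,8)*8=64 best=238 → r--
[2,9] min(20,1)*7=7 best=238 → r--
[2,8] min(20,6)*6=36 best=238 → r--
[2,7] min(20,13)*5=65 best=238 → r--
[2,6] min(20,7)*4=28 best=238 → r--
[2,5] min(20,3)*3=9 best=238 → r--
[2,4] min(20,6)*2=12 best=238 → r--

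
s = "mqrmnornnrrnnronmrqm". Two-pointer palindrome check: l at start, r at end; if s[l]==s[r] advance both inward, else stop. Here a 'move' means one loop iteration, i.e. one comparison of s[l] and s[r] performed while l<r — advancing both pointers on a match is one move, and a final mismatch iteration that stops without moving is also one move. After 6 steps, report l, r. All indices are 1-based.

l=1 r=20: 'm'=='m', l++,r--
l=2 r=19: 'q'=='q', l++,r--
l=3 r=18: 'r'=='r', l++,r--
l=4 r=17: 'm'=='m', l++,r--
l=5 r=16: 'n'=='n', l++,r--
l=6 r=15: 'o'=='o', l++,r--

l=7, r=14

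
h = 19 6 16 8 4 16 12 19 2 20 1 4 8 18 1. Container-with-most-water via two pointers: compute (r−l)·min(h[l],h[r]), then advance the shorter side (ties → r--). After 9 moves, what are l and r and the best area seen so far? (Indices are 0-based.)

l=4, r=9, best area=234

l=0 r=14: min(19,1)*14=14 best=14 *, r--
l=0 r=13: min(19,18)*13=234 best=234 *, r--
l=0 r=12: min(19,8)*12=96 best=234, r--
l=0 r=11: min(19,4)*11=44 best=234, r--
l=0 r=10: min(19,1)*10=10 best=234, r--
l=0 r=9: min(19,20)*9=171 best=234, l++
l=1 r=9: min(6,20)*8=48 best=234, l++
l=2 r=9: min(16,20)*7=112 best=234, l++
l=3 r=9: min(8,20)*6=48 best=234, l++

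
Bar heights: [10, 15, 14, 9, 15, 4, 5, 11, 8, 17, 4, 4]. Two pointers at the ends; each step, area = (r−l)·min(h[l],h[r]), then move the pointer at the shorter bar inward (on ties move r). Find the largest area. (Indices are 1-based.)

max area = 120

[1,12] min(10,4)*11=44 best=44 * → r--
[1,11] min(10,4)*10=40 best=44 → r--
[1,10] min(10,17)*9=90 best=90 * → l++
[2,10] min(15,17)*8=120 best=120 * → l++
[3,10] min(14,17)*7=98 best=120 → l++
[4,10] min(9,17)*6=54 best=120 → l++
[5,10] min(15,17)*5=75 best=120 → l++
[6,10] min(4,17)*4=16 best=120 → l++
[7,10] min(5,17)*3=15 best=120 → l++
[8,10] min(11,17)*2=22 best=120 → l++
[9,10] min(8,17)*1=8 best=120 → l++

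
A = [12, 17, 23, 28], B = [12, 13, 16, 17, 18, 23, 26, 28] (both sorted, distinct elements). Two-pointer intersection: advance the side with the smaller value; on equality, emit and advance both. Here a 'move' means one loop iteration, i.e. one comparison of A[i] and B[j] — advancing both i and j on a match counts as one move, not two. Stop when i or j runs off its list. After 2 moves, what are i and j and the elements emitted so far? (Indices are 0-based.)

i=1, j=2, emitted=[12]

i=0 j=0: 12==12 emit, i++,j++
i=1 j=1: 17>13, j++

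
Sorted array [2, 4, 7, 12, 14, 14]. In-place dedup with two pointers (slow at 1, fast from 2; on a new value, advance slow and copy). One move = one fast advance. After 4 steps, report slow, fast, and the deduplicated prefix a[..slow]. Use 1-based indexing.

slow=1 fast=2: a[fast]=4≠a[slow]=2 write a[2]=4, slow++,fast++
slow=2 fast=3: a[fast]=7≠a[slow]=4 write a[3]=7, slow++,fast++
slow=3 fast=4: a[fast]=12≠a[slow]=7 write a[4]=12, slow++,fast++
slow=4 fast=5: a[fast]=14≠a[slow]=12 write a[5]=14, slow++,fast++

slow=5, fast=6, prefix=[2, 4, 7, 12, 14]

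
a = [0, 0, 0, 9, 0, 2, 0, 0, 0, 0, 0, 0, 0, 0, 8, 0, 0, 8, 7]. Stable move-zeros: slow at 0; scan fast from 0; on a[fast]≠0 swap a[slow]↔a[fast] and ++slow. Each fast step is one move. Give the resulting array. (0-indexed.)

(s=0,f=0) a[fast]=0 → fast++
(s=0,f=1) a[fast]=0 → fast++
(s=0,f=2) a[fast]=0 → fast++
(s=0,f=3) a[fast]=9≠0 swap→a[0]=9 → slow++,fast++
(s=1,f=4) a[fast]=0 → fast++
(s=1,f=5) a[fast]=2≠0 swap→a[1]=2 → slow++,fast++
(s=2,f=6) a[fast]=0 → fast++
(s=2,f=7) a[fast]=0 → fast++
(s=2,f=8) a[fast]=0 → fast++
(s=2,f=9) a[fast]=0 → fast++
(s=2,f=10) a[fast]=0 → fast++
(s=2,f=11) a[fast]=0 → fast++
(s=2,f=12) a[fast]=0 → fast++
(s=2,f=13) a[fast]=0 → fast++
(s=2,f=14) a[fast]=8≠0 swap→a[2]=8 → slow++,fast++
(s=3,f=15) a[fast]=0 → fast++
(s=3,f=16) a[fast]=0 → fast++
(s=3,f=17) a[fast]=8≠0 swap→a[3]=8 → slow++,fast++
(s=4,f=18) a[fast]=7≠0 swap→a[4]=7 → slow++,fast++

[9, 2, 8, 8, 7, 0, 0, 0, 0, 0, 0, 0, 0, 0, 0, 0, 0, 0, 0]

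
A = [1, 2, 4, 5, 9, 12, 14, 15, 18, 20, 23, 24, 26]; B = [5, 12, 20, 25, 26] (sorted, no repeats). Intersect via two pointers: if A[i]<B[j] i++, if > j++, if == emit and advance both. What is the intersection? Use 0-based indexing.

intersection = [5, 12, 20, 26]

i=0 j=0: 1<5, i++
i=1 j=0: 2<5, i++
i=2 j=0: 4<5, i++
i=3 j=0: 5==5 emit, i++,j++
i=4 j=1: 9<12, i++
i=5 j=1: 12==12 emit, i++,j++
i=6 j=2: 14<20, i++
i=7 j=2: 15<20, i++
i=8 j=2: 18<20, i++
i=9 j=2: 20==20 emit, i++,j++
i=10 j=3: 23<25, i++
i=11 j=3: 24<25, i++
i=12 j=3: 26>25, j++
i=12 j=4: 26==26 emit, i++,j++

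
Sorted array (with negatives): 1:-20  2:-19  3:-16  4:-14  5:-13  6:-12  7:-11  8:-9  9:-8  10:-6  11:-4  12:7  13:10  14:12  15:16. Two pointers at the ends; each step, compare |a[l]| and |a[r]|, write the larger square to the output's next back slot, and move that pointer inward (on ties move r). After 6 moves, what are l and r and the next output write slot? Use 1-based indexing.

[1,15] |-20|>|16| out[15]=400 → l++
[2,15] |-19|>|16| out[14]=361 → l++
[3,15] |-16|<=|16| out[13]=256 → r--
[3,14] |-16|>|12| out[12]=256 → l++
[4,14] |-14|>|12| out[11]=196 → l++
[5,14] |-13|>|12| out[10]=169 → l++

l=6, r=14, next write slot=9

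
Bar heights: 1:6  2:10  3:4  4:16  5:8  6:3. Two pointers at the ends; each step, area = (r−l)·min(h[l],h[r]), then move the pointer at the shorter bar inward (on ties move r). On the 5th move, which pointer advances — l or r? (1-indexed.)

l

l=1 r=6: min(6,3)*5=15 best=15 *, r--
l=1 r=5: min(6,8)*4=24 best=24 *, l++
l=2 r=5: min(10,8)*3=24 best=24, r--
l=2 r=4: min(10,16)*2=20 best=24, l++
l=3 r=4: min(4,16)*1=4 best=24, l++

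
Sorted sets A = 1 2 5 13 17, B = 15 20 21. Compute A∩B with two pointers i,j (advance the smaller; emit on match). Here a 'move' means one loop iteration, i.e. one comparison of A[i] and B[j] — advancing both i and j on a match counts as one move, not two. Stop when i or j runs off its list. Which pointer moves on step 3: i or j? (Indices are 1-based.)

i

[i=1,j=1] 1<15 → i++
[i=2,j=1] 2<15 → i++
[i=3,j=1] 5<15 → i++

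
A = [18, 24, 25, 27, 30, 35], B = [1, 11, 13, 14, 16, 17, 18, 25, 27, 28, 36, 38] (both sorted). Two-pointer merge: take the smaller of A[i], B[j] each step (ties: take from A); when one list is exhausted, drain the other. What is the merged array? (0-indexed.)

[1, 11, 13, 14, 16, 17, 18, 18, 24, 25, 25, 27, 27, 28, 30, 35, 36, 38]

[i=0,j=0] A[i]=18>B[j]=1 take 1 → j++
[i=0,j=1] A[i]=18>B[j]=11 take 11 → j++
[i=0,j=2] A[i]=18>B[j]=13 take 13 → j++
[i=0,j=3] A[i]=18>B[j]=14 take 14 → j++
[i=0,j=4] A[i]=18>B[j]=16 take 16 → j++
[i=0,j=5] A[i]=18>B[j]=17 take 17 → j++
[i=0,j=6] A[i]=18<=B[j]=18 take 18 → i++
[i=1,j=6] A[i]=24>B[j]=18 take 18 → j++
[i=1,j=7] A[i]=24<=B[j]=25 take 24 → i++
[i=2,j=7] A[i]=25<=B[j]=25 take 25 → i++
[i=3,j=7] A[i]=27>B[j]=25 take 25 → j++
[i=3,j=8] A[i]=27<=B[j]=27 take 27 → i++
[i=4,j=8] A[i]=30>B[j]=27 take 27 → j++
[i=4,j=9] A[i]=30>B[j]=28 take 28 → j++
[i=4,j=10] A[i]=30<=B[j]=36 take 30 → i++
[i=5,j=10] A[i]=35<=B[j]=36 take 35 → i++
[i=6,j=10] A done, take B[j]=36 → j++
[i=6,j=11] A done, take B[j]=38 → j++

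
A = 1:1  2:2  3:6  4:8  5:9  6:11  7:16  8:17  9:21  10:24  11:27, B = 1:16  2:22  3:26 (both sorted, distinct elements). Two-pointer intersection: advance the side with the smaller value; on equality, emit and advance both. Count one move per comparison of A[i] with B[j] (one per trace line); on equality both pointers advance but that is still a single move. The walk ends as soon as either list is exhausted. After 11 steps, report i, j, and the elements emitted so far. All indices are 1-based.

[i=1,j=1] 1<16 → i++
[i=2,j=1] 2<16 → i++
[i=3,j=1] 6<16 → i++
[i=4,j=1] 8<16 → i++
[i=5,j=1] 9<16 → i++
[i=6,j=1] 11<16 → i++
[i=7,j=1] 16==16 emit → i++,j++
[i=8,j=2] 17<22 → i++
[i=9,j=2] 21<22 → i++
[i=10,j=2] 24>22 → j++
[i=10,j=3] 24<26 → i++

i=11, j=3, emitted=[16]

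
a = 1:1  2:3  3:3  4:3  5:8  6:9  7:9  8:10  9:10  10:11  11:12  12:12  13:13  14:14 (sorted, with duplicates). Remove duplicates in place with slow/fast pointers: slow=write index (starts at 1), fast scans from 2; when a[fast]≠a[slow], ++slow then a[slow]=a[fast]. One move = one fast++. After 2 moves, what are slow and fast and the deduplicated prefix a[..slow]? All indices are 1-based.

slow=2, fast=4, prefix=[1, 3]

(s=1,f=2) a[fast]=3≠a[slow]=1 write a[2]=3 → slow++,fast++
(s=2,f=3) a[fast]=3=a[slow] dup → fast++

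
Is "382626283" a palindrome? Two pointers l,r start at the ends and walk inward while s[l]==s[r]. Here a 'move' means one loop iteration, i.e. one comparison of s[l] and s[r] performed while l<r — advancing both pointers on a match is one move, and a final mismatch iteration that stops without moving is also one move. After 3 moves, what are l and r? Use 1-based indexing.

l=4, r=6

l=1 r=9: '3'=='3', l++,r--
l=2 r=8: '8'=='8', l++,r--
l=3 r=7: '2'=='2', l++,r--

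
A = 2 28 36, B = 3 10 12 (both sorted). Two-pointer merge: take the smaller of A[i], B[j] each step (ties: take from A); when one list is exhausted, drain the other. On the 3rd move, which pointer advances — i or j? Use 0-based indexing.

[i=0,j=0] A[i]=2<=B[j]=3 take 2 → i++
[i=1,j=0] A[i]=28>B[j]=3 take 3 → j++
[i=1,j=1] A[i]=28>B[j]=10 take 10 → j++

j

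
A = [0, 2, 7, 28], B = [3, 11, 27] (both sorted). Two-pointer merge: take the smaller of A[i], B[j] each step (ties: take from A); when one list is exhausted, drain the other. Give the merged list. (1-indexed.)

i=1 j=1: A[i]=0<=B[j]=3 take 0, i++
i=2 j=1: A[i]=2<=B[j]=3 take 2, i++
i=3 j=1: A[i]=7>B[j]=3 take 3, j++
i=3 j=2: A[i]=7<=B[j]=11 take 7, i++
i=4 j=2: A[i]=28>B[j]=11 take 11, j++
i=4 j=3: A[i]=28>B[j]=27 take 27, j++
i=4 j=4: B done, take A[i]=28, i++

[0, 2, 3, 7, 11, 27, 28]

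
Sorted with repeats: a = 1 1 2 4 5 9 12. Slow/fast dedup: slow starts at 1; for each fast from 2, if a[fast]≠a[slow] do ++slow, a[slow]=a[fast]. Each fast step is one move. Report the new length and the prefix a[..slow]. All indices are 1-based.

(s=1,f=2) a[fast]=1=a[slow] dup → fast++
(s=1,f=3) a[fast]=2≠a[slow]=1 write a[2]=2 → slow++,fast++
(s=2,f=4) a[fast]=4≠a[slow]=2 write a[3]=4 → slow++,fast++
(s=3,f=5) a[fast]=5≠a[slow]=4 write a[4]=5 → slow++,fast++
(s=4,f=6) a[fast]=9≠a[slow]=5 write a[5]=9 → slow++,fast++
(s=5,f=7) a[fast]=12≠a[slow]=9 write a[6]=12 → slow++,fast++

length 6; prefix = [1, 2, 4, 5, 9, 12]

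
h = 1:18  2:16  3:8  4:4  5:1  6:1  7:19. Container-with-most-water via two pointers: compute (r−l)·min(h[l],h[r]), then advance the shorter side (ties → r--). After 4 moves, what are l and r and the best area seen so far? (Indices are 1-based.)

l=5, r=7, best area=108

[1,7] min(18,19)*6=108 best=108 * → l++
[2,7] min(16,19)*5=80 best=108 → l++
[3,7] min(8,19)*4=32 best=108 → l++
[4,7] min(4,19)*3=12 best=108 → l++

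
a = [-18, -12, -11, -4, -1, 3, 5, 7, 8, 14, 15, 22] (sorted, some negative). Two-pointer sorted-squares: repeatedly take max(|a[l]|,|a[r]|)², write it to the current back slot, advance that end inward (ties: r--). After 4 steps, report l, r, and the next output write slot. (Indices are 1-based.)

l=1 r=12: |-18|<=|22| out[12]=484, r--
l=1 r=11: |-18|>|15| out[11]=324, l++
l=2 r=11: |-12|<=|15| out[10]=225, r--
l=2 r=10: |-12|<=|14| out[9]=196, r--

l=2, r=9, next write slot=8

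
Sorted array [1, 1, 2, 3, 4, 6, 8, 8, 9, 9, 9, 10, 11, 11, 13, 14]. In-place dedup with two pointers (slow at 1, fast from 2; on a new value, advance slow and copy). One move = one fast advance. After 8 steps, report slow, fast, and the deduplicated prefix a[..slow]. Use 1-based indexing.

slow=7, fast=10, prefix=[1, 2, 3, 4, 6, 8, 9]

(s=1,f=2) a[fast]=1=a[slow] dup → fast++
(s=1,f=3) a[fast]=2≠a[slow]=1 write a[2]=2 → slow++,fast++
(s=2,f=4) a[fast]=3≠a[slow]=2 write a[3]=3 → slow++,fast++
(s=3,f=5) a[fast]=4≠a[slow]=3 write a[4]=4 → slow++,fast++
(s=4,f=6) a[fast]=6≠a[slow]=4 write a[5]=6 → slow++,fast++
(s=5,f=7) a[fast]=8≠a[slow]=6 write a[6]=8 → slow++,fast++
(s=6,f=8) a[fast]=8=a[slow] dup → fast++
(s=6,f=9) a[fast]=9≠a[slow]=8 write a[7]=9 → slow++,fast++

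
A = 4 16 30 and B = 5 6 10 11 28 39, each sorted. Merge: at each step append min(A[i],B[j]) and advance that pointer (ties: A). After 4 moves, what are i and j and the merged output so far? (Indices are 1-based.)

[i=1,j=1] A[i]=4<=B[j]=5 take 4 → i++
[i=2,j=1] A[i]=16>B[j]=5 take 5 → j++
[i=2,j=2] A[i]=16>B[j]=6 take 6 → j++
[i=2,j=3] A[i]=16>B[j]=10 take 10 → j++

i=2, j=4, merged so far=[4, 5, 6, 10]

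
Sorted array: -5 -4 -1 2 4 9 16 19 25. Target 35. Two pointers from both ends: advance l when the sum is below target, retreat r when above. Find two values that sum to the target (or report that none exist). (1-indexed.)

(16, 19)

l=1 r=9: -5+25=20 <35, l++
l=2 r=9: -4+25=21 <35, l++
l=3 r=9: -1+25=24 <35, l++
l=4 r=9: 2+25=27 <35, l++
l=5 r=9: 4+25=29 <35, l++
l=6 r=9: 9+25=34 <35, l++
l=7 r=9: 16+25=41 >35, r--
l=7 r=8: 16+19=35, found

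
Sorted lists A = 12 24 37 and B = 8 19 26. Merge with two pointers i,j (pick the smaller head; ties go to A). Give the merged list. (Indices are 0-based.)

[8, 12, 19, 24, 26, 37]

[i=0,j=0] A[i]=12>B[j]=8 take 8 → j++
[i=0,j=1] A[i]=12<=B[j]=19 take 12 → i++
[i=1,j=1] A[i]=24>B[j]=19 take 19 → j++
[i=1,j=2] A[i]=24<=B[j]=26 take 24 → i++
[i=2,j=2] A[i]=37>B[j]=26 take 26 → j++
[i=2,j=3] B done, take A[i]=37 → i++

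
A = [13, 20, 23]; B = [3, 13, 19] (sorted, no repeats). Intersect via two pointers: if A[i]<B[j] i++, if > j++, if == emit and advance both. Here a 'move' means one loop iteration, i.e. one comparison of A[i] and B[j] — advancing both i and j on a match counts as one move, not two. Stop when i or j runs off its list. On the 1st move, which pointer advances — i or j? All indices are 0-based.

[i=0,j=0] 13>3 → j++

j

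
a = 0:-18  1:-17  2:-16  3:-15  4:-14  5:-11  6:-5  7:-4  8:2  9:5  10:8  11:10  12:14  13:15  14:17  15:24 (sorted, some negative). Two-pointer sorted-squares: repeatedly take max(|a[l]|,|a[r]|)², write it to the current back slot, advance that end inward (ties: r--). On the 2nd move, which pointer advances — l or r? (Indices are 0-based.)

[0,15] |-18|<=|24| out[15]=576 → r--
[0,14] |-18|>|17| out[14]=324 → l++

l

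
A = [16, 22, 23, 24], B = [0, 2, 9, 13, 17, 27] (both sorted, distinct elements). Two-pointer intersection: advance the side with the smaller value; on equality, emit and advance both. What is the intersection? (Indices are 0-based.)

[i=0,j=0] 16>0 → j++
[i=0,j=1] 16>2 → j++
[i=0,j=2] 16>9 → j++
[i=0,j=3] 16>13 → j++
[i=0,j=4] 16<17 → i++
[i=1,j=4] 22>17 → j++
[i=1,j=5] 22<27 → i++
[i=2,j=5] 23<27 → i++
[i=3,j=5] 24<27 → i++

intersection = []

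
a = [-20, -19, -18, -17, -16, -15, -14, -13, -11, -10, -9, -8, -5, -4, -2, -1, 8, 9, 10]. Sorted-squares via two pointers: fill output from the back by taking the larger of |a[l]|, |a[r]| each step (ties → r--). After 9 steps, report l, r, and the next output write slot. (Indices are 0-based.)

l=9, r=18, next write slot=9

[0,18] |-20|>|10| out[18]=400 → l++
[1,18] |-19|>|10| out[17]=361 → l++
[2,18] |-18|>|10| out[16]=324 → l++
[3,18] |-17|>|10| out[15]=289 → l++
[4,18] |-16|>|10| out[14]=256 → l++
[5,18] |-15|>|10| out[13]=225 → l++
[6,18] |-14|>|10| out[12]=196 → l++
[7,18] |-13|>|10| out[11]=169 → l++
[8,18] |-11|>|10| out[10]=121 → l++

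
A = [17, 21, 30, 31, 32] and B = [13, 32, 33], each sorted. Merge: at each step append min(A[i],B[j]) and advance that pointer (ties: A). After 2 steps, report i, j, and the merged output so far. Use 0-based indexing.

[i=0,j=0] A[i]=17>B[j]=13 take 13 → j++
[i=0,j=1] A[i]=17<=B[j]=32 take 17 → i++

i=1, j=1, merged so far=[13, 17]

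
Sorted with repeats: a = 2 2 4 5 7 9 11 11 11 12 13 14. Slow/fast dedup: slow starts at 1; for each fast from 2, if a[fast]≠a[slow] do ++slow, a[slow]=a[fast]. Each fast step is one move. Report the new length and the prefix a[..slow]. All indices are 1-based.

(s=1,f=2) a[fast]=2=a[slow] dup → fast++
(s=1,f=3) a[fast]=4≠a[slow]=2 write a[2]=4 → slow++,fast++
(s=2,f=4) a[fast]=5≠a[slow]=4 write a[3]=5 → slow++,fast++
(s=3,f=5) a[fast]=7≠a[slow]=5 write a[4]=7 → slow++,fast++
(s=4,f=6) a[fast]=9≠a[slow]=7 write a[5]=9 → slow++,fast++
(s=5,f=7) a[fast]=11≠a[slow]=9 write a[6]=11 → slow++,fast++
(s=6,f=8) a[fast]=11=a[slow] dup → fast++
(s=6,f=9) a[fast]=11=a[slow] dup → fast++
(s=6,f=10) a[fast]=12≠a[slow]=11 write a[7]=12 → slow++,fast++
(s=7,f=11) a[fast]=13≠a[slow]=12 write a[8]=13 → slow++,fast++
(s=8,f=12) a[fast]=14≠a[slow]=13 write a[9]=14 → slow++,fast++

length 9; prefix = [2, 4, 5, 7, 9, 11, 12, 13, 14]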